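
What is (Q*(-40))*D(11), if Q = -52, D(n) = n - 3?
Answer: 16640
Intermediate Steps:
D(n) = -3 + n
(Q*(-40))*D(11) = (-52*(-40))*(-3 + 11) = 2080*8 = 16640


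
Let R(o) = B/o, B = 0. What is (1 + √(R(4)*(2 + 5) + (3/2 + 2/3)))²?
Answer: (6 + √78)²/36 ≈ 6.1106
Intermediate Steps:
R(o) = 0 (R(o) = 0/o = 0)
(1 + √(R(4)*(2 + 5) + (3/2 + 2/3)))² = (1 + √(0*(2 + 5) + (3/2 + 2/3)))² = (1 + √(0*7 + (3*(½) + 2*(⅓))))² = (1 + √(0 + (3/2 + ⅔)))² = (1 + √(0 + 13/6))² = (1 + √(13/6))² = (1 + √78/6)²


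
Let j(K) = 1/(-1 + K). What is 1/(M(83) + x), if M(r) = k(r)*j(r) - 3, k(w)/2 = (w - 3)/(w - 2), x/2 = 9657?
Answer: 3321/64131911 ≈ 5.1784e-5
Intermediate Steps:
x = 19314 (x = 2*9657 = 19314)
k(w) = 2*(-3 + w)/(-2 + w) (k(w) = 2*((w - 3)/(w - 2)) = 2*((-3 + w)/(-2 + w)) = 2*(-3 + w)/(-2 + w))
M(r) = -3 + 2*(-3 + r)/((-1 + r)*(-2 + r)) (M(r) = (2*(-3 + r)/(-2 + r))/(-1 + r) - 3 = 2*(-3 + r)/((-1 + r)*(-2 + r)) - 3 = -3 + 2*(-3 + r)/((-1 + r)*(-2 + r)))
1/(M(83) + x) = 1/((-12 - 3*83² + 11*83)/(2 + 83² - 3*83) + 19314) = 1/((-12 - 3*6889 + 913)/(2 + 6889 - 249) + 19314) = 1/((-12 - 20667 + 913)/6642 + 19314) = 1/((1/6642)*(-19766) + 19314) = 1/(-9883/3321 + 19314) = 1/(64131911/3321) = 3321/64131911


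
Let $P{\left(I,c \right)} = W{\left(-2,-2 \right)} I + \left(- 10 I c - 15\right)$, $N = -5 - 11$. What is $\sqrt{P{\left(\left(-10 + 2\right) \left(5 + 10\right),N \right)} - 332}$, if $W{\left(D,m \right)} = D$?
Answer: $i \sqrt{19307} \approx 138.95 i$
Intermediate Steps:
$N = -16$
$P{\left(I,c \right)} = -15 - 2 I - 10 I c$ ($P{\left(I,c \right)} = - 2 I + \left(- 10 I c - 15\right) = - 2 I - \left(15 + 10 I c\right) = -15 - 2 I - 10 I c$)
$\sqrt{P{\left(\left(-10 + 2\right) \left(5 + 10\right),N \right)} - 332} = \sqrt{\left(-15 - 2 \left(-10 + 2\right) \left(5 + 10\right) - 10 \left(-10 + 2\right) \left(5 + 10\right) \left(-16\right)\right) - 332} = \sqrt{\left(-15 - 2 \left(\left(-8\right) 15\right) - 10 \left(\left(-8\right) 15\right) \left(-16\right)\right) - 332} = \sqrt{\left(-15 - -240 - \left(-1200\right) \left(-16\right)\right) - 332} = \sqrt{\left(-15 + 240 - 19200\right) - 332} = \sqrt{-18975 - 332} = \sqrt{-19307} = i \sqrt{19307}$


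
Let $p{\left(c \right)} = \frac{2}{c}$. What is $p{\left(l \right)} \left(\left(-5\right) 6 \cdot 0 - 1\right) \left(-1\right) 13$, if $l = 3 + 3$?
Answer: $\frac{13}{3} \approx 4.3333$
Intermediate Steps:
$l = 6$
$p{\left(l \right)} \left(\left(-5\right) 6 \cdot 0 - 1\right) \left(-1\right) 13 = \frac{2}{6} \left(\left(-5\right) 6 \cdot 0 - 1\right) \left(-1\right) 13 = 2 \cdot \frac{1}{6} \left(\left(-30\right) 0 - 1\right) \left(-1\right) 13 = \frac{\left(0 - 1\right) \left(-1\right)}{3} \cdot 13 = \frac{\left(-1\right) \left(-1\right)}{3} \cdot 13 = \frac{1}{3} \cdot 1 \cdot 13 = \frac{1}{3} \cdot 13 = \frac{13}{3}$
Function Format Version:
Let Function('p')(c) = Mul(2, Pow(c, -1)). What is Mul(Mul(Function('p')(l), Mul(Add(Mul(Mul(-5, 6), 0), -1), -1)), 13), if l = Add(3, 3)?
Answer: Rational(13, 3) ≈ 4.3333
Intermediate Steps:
l = 6
Mul(Mul(Function('p')(l), Mul(Add(Mul(Mul(-5, 6), 0), -1), -1)), 13) = Mul(Mul(Mul(2, Pow(6, -1)), Mul(Add(Mul(Mul(-5, 6), 0), -1), -1)), 13) = Mul(Mul(Mul(2, Rational(1, 6)), Mul(Add(Mul(-30, 0), -1), -1)), 13) = Mul(Mul(Rational(1, 3), Mul(Add(0, -1), -1)), 13) = Mul(Mul(Rational(1, 3), Mul(-1, -1)), 13) = Mul(Mul(Rational(1, 3), 1), 13) = Mul(Rational(1, 3), 13) = Rational(13, 3)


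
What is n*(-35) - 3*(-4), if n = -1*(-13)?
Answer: -443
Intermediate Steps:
n = 13
n*(-35) - 3*(-4) = 13*(-35) - 3*(-4) = -455 + 12 = -443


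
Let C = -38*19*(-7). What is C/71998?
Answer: 2527/35999 ≈ 0.070196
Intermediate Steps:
C = 5054 (C = -722*(-7) = 5054)
C/71998 = 5054/71998 = 5054*(1/71998) = 2527/35999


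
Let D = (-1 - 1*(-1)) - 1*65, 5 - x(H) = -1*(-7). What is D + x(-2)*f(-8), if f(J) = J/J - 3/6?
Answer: -66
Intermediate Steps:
x(H) = -2 (x(H) = 5 - (-1)*(-7) = 5 - 1*7 = 5 - 7 = -2)
f(J) = ½ (f(J) = 1 - 3*⅙ = 1 - ½ = ½)
D = -65 (D = (-1 + 1) - 65 = 0 - 65 = -65)
D + x(-2)*f(-8) = -65 - 2*½ = -65 - 1 = -66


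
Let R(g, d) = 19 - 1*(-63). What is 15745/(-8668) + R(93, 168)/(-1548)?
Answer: -6271009/3354516 ≈ -1.8694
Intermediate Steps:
R(g, d) = 82 (R(g, d) = 19 + 63 = 82)
15745/(-8668) + R(93, 168)/(-1548) = 15745/(-8668) + 82/(-1548) = 15745*(-1/8668) + 82*(-1/1548) = -15745/8668 - 41/774 = -6271009/3354516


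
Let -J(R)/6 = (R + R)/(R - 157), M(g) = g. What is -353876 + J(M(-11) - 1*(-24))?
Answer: -4246499/12 ≈ -3.5388e+5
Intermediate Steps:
J(R) = -12*R/(-157 + R) (J(R) = -6*(R + R)/(R - 157) = -6*2*R/(-157 + R) = -12*R/(-157 + R))
-353876 + J(M(-11) - 1*(-24)) = -353876 - 12*(-11 - 1*(-24))/(-157 + (-11 - 1*(-24))) = -353876 - 12*(-11 + 24)/(-157 + (-11 + 24)) = -353876 - 12*13/(-157 + 13) = -353876 - 12*13/(-144) = -353876 - 12*13*(-1/144) = -353876 + 13/12 = -4246499/12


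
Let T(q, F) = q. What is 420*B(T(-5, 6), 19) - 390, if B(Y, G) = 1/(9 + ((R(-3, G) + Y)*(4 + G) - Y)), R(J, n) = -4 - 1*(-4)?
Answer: -39810/101 ≈ -394.16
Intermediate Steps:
R(J, n) = 0 (R(J, n) = -4 + 4 = 0)
B(Y, G) = 1/(9 - Y + Y*(4 + G)) (B(Y, G) = 1/(9 + ((0 + Y)*(4 + G) - Y)) = 1/(9 + (Y*(4 + G) - Y)) = 1/(9 + (-Y + Y*(4 + G))) = 1/(9 - Y + Y*(4 + G)))
420*B(T(-5, 6), 19) - 390 = 420/(9 + 3*(-5) + 19*(-5)) - 390 = 420/(9 - 15 - 95) - 390 = 420/(-101) - 390 = 420*(-1/101) - 390 = -420/101 - 390 = -39810/101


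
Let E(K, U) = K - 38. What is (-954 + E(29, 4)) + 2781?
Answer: 1818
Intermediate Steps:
E(K, U) = -38 + K
(-954 + E(29, 4)) + 2781 = (-954 + (-38 + 29)) + 2781 = (-954 - 9) + 2781 = -963 + 2781 = 1818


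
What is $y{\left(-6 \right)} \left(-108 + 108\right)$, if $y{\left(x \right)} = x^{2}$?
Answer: $0$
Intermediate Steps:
$y{\left(-6 \right)} \left(-108 + 108\right) = \left(-6\right)^{2} \left(-108 + 108\right) = 36 \cdot 0 = 0$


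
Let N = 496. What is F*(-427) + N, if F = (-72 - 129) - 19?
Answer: 94436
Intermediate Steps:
F = -220 (F = -201 - 19 = -220)
F*(-427) + N = -220*(-427) + 496 = 93940 + 496 = 94436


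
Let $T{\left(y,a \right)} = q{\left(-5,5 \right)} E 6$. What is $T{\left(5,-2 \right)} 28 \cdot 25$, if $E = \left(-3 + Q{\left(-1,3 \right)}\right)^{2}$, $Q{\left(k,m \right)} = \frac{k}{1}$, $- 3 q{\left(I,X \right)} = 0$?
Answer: $0$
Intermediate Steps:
$q{\left(I,X \right)} = 0$ ($q{\left(I,X \right)} = \left(- \frac{1}{3}\right) 0 = 0$)
$Q{\left(k,m \right)} = k$ ($Q{\left(k,m \right)} = k 1 = k$)
$E = 16$ ($E = \left(-3 - 1\right)^{2} = \left(-4\right)^{2} = 16$)
$T{\left(y,a \right)} = 0$ ($T{\left(y,a \right)} = 0 \cdot 16 \cdot 6 = 0 \cdot 6 = 0$)
$T{\left(5,-2 \right)} 28 \cdot 25 = 0 \cdot 28 \cdot 25 = 0 \cdot 25 = 0$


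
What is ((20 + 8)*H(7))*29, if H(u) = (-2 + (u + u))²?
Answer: 116928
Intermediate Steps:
H(u) = (-2 + 2*u)²
((20 + 8)*H(7))*29 = ((20 + 8)*(4*(-1 + 7)²))*29 = (28*(4*6²))*29 = (28*(4*36))*29 = (28*144)*29 = 4032*29 = 116928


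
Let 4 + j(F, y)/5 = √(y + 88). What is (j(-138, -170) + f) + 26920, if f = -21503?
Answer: 5397 + 5*I*√82 ≈ 5397.0 + 45.277*I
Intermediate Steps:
j(F, y) = -20 + 5*√(88 + y) (j(F, y) = -20 + 5*√(y + 88) = -20 + 5*√(88 + y))
(j(-138, -170) + f) + 26920 = ((-20 + 5*√(88 - 170)) - 21503) + 26920 = ((-20 + 5*√(-82)) - 21503) + 26920 = ((-20 + 5*(I*√82)) - 21503) + 26920 = ((-20 + 5*I*√82) - 21503) + 26920 = (-21523 + 5*I*√82) + 26920 = 5397 + 5*I*√82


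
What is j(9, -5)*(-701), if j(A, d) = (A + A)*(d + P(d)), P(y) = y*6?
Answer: 441630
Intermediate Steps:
P(y) = 6*y
j(A, d) = 14*A*d (j(A, d) = (A + A)*(d + 6*d) = (2*A)*(7*d) = 14*A*d)
j(9, -5)*(-701) = (14*9*(-5))*(-701) = -630*(-701) = 441630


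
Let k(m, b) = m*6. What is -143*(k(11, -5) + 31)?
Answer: -13871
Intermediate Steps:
k(m, b) = 6*m
-143*(k(11, -5) + 31) = -143*(6*11 + 31) = -143*(66 + 31) = -143*97 = -13871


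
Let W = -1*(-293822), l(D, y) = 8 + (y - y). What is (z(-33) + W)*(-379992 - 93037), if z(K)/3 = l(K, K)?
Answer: -138997679534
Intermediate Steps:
l(D, y) = 8 (l(D, y) = 8 + 0 = 8)
z(K) = 24 (z(K) = 3*8 = 24)
W = 293822
(z(-33) + W)*(-379992 - 93037) = (24 + 293822)*(-379992 - 93037) = 293846*(-473029) = -138997679534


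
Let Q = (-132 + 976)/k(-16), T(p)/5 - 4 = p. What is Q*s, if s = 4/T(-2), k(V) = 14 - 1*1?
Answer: 1688/65 ≈ 25.969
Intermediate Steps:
T(p) = 20 + 5*p
k(V) = 13 (k(V) = 14 - 1 = 13)
s = ⅖ (s = 4/(20 + 5*(-2)) = 4/(20 - 10) = 4/10 = 4*(⅒) = ⅖ ≈ 0.40000)
Q = 844/13 (Q = (-132 + 976)/13 = 844*(1/13) = 844/13 ≈ 64.923)
Q*s = (844/13)*(⅖) = 1688/65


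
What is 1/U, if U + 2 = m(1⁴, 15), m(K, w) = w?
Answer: 1/13 ≈ 0.076923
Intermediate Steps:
U = 13 (U = -2 + 15 = 13)
1/U = 1/13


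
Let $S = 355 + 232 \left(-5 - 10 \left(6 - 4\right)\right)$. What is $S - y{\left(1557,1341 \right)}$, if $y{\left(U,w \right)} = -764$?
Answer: $-4681$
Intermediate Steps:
$S = -5445$ ($S = 355 + 232 \left(-5 - 10 \left(6 - 4\right)\right) = 355 + 232 \left(-5 - 20\right) = 355 + 232 \left(-25\right) = 355 - 5800 = -5445$)
$S - y{\left(1557,1341 \right)} = -5445 - -764 = -5445 + 764 = -4681$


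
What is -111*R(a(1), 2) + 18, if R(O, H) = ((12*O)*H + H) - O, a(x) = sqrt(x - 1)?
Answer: -204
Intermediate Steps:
a(x) = sqrt(-1 + x)
R(O, H) = H - O + 12*H*O (R(O, H) = (12*H*O + H) - O = (H + 12*H*O) - O = H - O + 12*H*O)
-111*R(a(1), 2) + 18 = -111*(2 - sqrt(-1 + 1) + 12*2*sqrt(-1 + 1)) + 18 = -111*(2 - sqrt(0) + 12*2*sqrt(0)) + 18 = -111*(2 - 1*0 + 12*2*0) + 18 = -111*(2 + 0 + 0) + 18 = -111*2 + 18 = -222 + 18 = -204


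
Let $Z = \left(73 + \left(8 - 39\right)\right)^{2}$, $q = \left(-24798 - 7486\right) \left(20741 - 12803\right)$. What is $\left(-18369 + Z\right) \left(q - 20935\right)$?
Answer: $4255717484835$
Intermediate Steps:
$q = -256270392$ ($q = \left(-32284\right) 7938 = -256270392$)
$Z = 1764$ ($Z = \left(73 + \left(8 - 39\right)\right)^{2} = \left(73 - 31\right)^{2} = 42^{2} = 1764$)
$\left(-18369 + Z\right) \left(q - 20935\right) = \left(-18369 + 1764\right) \left(-256270392 - 20935\right) = \left(-16605\right) \left(-256291327\right) = 4255717484835$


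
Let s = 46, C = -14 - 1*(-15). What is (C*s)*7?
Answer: 322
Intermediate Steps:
C = 1 (C = -14 + 15 = 1)
(C*s)*7 = (1*46)*7 = 46*7 = 322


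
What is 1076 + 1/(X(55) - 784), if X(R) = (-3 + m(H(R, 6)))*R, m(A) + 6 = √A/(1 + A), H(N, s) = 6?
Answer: 86228488813/80138059 - 385*√6/80138059 ≈ 1076.0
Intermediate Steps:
m(A) = -6 + √A/(1 + A)
X(R) = R*(-9 + √6/7) (X(R) = (-3 + (-6 + √6 - 6*6)/(1 + 6))*R = (-3 + (-6 + √6 - 36)/7)*R = (-3 + (-42 + √6)/7)*R = (-3 + (-6 + √6/7))*R = (-9 + √6/7)*R = R*(-9 + √6/7))
1076 + 1/(X(55) - 784) = 1076 + 1/((⅐)*55*(-63 + √6) - 784) = 1076 + 1/((-495 + 55*√6/7) - 784) = 1076 + 1/(-1279 + 55*√6/7)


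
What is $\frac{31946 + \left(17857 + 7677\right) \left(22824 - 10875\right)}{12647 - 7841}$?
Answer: $\frac{152568856}{2403} \approx 63491.0$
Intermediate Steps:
$\frac{31946 + \left(17857 + 7677\right) \left(22824 - 10875\right)}{12647 - 7841} = \frac{31946 + 25534 \cdot 11949}{4806} = \left(31946 + 305105766\right) \frac{1}{4806} = 305137712 \cdot \frac{1}{4806} = \frac{152568856}{2403}$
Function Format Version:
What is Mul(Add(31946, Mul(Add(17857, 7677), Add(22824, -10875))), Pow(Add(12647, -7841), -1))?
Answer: Rational(152568856, 2403) ≈ 63491.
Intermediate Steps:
Mul(Add(31946, Mul(Add(17857, 7677), Add(22824, -10875))), Pow(Add(12647, -7841), -1)) = Mul(Add(31946, Mul(25534, 11949)), Pow(4806, -1)) = Mul(Add(31946, 305105766), Rational(1, 4806)) = Mul(305137712, Rational(1, 4806)) = Rational(152568856, 2403)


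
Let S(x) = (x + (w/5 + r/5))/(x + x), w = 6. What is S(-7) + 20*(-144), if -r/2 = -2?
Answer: -40315/14 ≈ -2879.6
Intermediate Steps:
r = 4 (r = -2*(-2) = 4)
S(x) = (2 + x)/(2*x) (S(x) = (x + (6/5 + 4/5))/(x + x) = (x + (6*(⅕) + 4*(⅕)))/((2*x)) = (x + (6/5 + ⅘))*(1/(2*x)) = (x + 2)*(1/(2*x)) = (2 + x)*(1/(2*x)) = (2 + x)/(2*x))
S(-7) + 20*(-144) = (½)*(2 - 7)/(-7) + 20*(-144) = (½)*(-⅐)*(-5) - 2880 = 5/14 - 2880 = -40315/14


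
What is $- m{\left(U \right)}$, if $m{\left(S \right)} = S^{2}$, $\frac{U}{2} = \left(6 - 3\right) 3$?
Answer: $-324$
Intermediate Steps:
$U = 18$ ($U = 2 \left(6 - 3\right) 3 = 2 \cdot 3 \cdot 3 = 2 \cdot 9 = 18$)
$- m{\left(U \right)} = - 18^{2} = \left(-1\right) 324 = -324$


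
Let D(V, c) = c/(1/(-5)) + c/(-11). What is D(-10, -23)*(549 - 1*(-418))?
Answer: 1245496/11 ≈ 1.1323e+5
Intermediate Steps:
D(V, c) = -56*c/11 (D(V, c) = c/(-⅕) + c*(-1/11) = c*(-5) - c/11 = -5*c - c/11 = -56*c/11)
D(-10, -23)*(549 - 1*(-418)) = (-56/11*(-23))*(549 - 1*(-418)) = 1288*(549 + 418)/11 = (1288/11)*967 = 1245496/11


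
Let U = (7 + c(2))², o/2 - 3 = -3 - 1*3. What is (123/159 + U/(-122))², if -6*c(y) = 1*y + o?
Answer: 288354361/3386541636 ≈ 0.085147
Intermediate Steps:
o = -6 (o = 6 + 2*(-3 - 1*3) = 6 + 2*(-3 - 3) = 6 + 2*(-6) = 6 - 12 = -6)
c(y) = 1 - y/6 (c(y) = -(1*y - 6)/6 = -(y - 6)/6 = -(-6 + y)/6 = 1 - y/6)
U = 529/9 (U = (7 + (1 - ⅙*2))² = (7 + (1 - ⅓))² = (7 + ⅔)² = (23/3)² = 529/9 ≈ 58.778)
(123/159 + U/(-122))² = (123/159 + (529/9)/(-122))² = (123*(1/159) + (529/9)*(-1/122))² = (41/53 - 529/1098)² = (16981/58194)² = 288354361/3386541636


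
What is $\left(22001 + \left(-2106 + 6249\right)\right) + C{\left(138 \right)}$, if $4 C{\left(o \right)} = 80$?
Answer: $26164$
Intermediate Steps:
$C{\left(o \right)} = 20$ ($C{\left(o \right)} = \frac{1}{4} \cdot 80 = 20$)
$\left(22001 + \left(-2106 + 6249\right)\right) + C{\left(138 \right)} = \left(22001 + \left(-2106 + 6249\right)\right) + 20 = \left(22001 + 4143\right) + 20 = 26144 + 20 = 26164$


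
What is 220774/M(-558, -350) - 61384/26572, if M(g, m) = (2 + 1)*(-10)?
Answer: -733531031/99645 ≈ -7361.4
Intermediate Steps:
M(g, m) = -30 (M(g, m) = 3*(-10) = -30)
220774/M(-558, -350) - 61384/26572 = 220774/(-30) - 61384/26572 = 220774*(-1/30) - 61384*1/26572 = -110387/15 - 15346/6643 = -733531031/99645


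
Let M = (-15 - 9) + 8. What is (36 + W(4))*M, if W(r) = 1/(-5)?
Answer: -2864/5 ≈ -572.80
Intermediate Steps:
W(r) = -⅕
M = -16 (M = -24 + 8 = -16)
(36 + W(4))*M = (36 - ⅕)*(-16) = (179/5)*(-16) = -2864/5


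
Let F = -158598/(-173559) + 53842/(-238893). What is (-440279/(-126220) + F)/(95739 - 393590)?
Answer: -7285860806824031/519584930960151817380 ≈ -1.4022e-5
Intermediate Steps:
F = 9514396112/13820676729 (F = -158598*(-1/173559) + 53842*(-1/238893) = 52866/57853 - 53842/238893 = 9514396112/13820676729 ≈ 0.68842)
(-440279/(-126220) + F)/(95739 - 393590) = (-440279/(-126220) + 9514396112/13820676729)/(95739 - 393590) = (-440279*(-1/126220) + 9514396112/13820676729)/(-297851) = (440279/126220 + 9514396112/13820676729)*(-1/297851) = (7285860806824031/1744445816734380)*(-1/297851) = -7285860806824031/519584930960151817380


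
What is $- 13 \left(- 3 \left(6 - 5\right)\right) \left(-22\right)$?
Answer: $-858$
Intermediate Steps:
$- 13 \left(- 3 \left(6 - 5\right)\right) \left(-22\right) = - 13 \left(\left(-3\right) 1\right) \left(-22\right) = \left(-13\right) \left(-3\right) \left(-22\right) = 39 \left(-22\right) = -858$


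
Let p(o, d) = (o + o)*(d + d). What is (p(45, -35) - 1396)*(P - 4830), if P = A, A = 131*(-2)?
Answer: 39188032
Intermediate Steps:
p(o, d) = 4*d*o (p(o, d) = (2*o)*(2*d) = 4*d*o)
A = -262
P = -262
(p(45, -35) - 1396)*(P - 4830) = (4*(-35)*45 - 1396)*(-262 - 4830) = (-6300 - 1396)*(-5092) = -7696*(-5092) = 39188032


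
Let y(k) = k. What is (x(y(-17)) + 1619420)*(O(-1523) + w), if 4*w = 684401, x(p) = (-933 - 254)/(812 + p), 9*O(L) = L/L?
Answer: 7930118073685069/28620 ≈ 2.7708e+11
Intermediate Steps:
O(L) = 1/9 (O(L) = (L/L)/9 = (1/9)*1 = 1/9)
x(p) = -1187/(812 + p)
w = 684401/4 (w = (1/4)*684401 = 684401/4 ≈ 1.7110e+5)
(x(y(-17)) + 1619420)*(O(-1523) + w) = (-1187/(812 - 17) + 1619420)*(1/9 + 684401/4) = (-1187/795 + 1619420)*(6159613/36) = (1287437713/795)*(6159613/36) = 7930118073685069/28620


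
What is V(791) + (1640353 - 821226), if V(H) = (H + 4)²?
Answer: 1451152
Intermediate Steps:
V(H) = (4 + H)²
V(791) + (1640353 - 821226) = (4 + 791)² + (1640353 - 821226) = 795² + 819127 = 632025 + 819127 = 1451152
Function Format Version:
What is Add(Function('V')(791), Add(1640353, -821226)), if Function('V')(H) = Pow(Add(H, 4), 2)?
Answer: 1451152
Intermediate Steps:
Function('V')(H) = Pow(Add(4, H), 2)
Add(Function('V')(791), Add(1640353, -821226)) = Add(Pow(Add(4, 791), 2), Add(1640353, -821226)) = Add(Pow(795, 2), 819127) = Add(632025, 819127) = 1451152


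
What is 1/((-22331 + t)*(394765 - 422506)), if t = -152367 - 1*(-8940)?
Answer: 1/4598292678 ≈ 2.1747e-10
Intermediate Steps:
t = -143427 (t = -152367 + 8940 = -143427)
1/((-22331 + t)*(394765 - 422506)) = 1/((-22331 - 143427)*(394765 - 422506)) = 1/(-165758*(-27741)) = 1/4598292678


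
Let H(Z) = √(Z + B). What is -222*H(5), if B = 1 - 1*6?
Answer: 0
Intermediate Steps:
B = -5 (B = 1 - 6 = -5)
H(Z) = √(-5 + Z) (H(Z) = √(Z - 5) = √(-5 + Z))
-222*H(5) = -222*√(-5 + 5) = -222*√0 = -222*0 = 0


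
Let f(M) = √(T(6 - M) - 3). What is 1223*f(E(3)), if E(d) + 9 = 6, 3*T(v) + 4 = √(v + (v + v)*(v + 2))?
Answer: 1223*√(-39 + 9*√23)/3 ≈ 831.73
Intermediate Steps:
T(v) = -4/3 + √(v + 2*v*(2 + v))/3 (T(v) = -4/3 + √(v + (v + v)*(v + 2))/3 = -4/3 + √(v + (2*v)*(2 + v))/3 = -4/3 + √(v + 2*v*(2 + v))/3)
E(d) = -3 (E(d) = -9 + 6 = -3)
f(M) = √(-13/3 + √((6 - M)*(17 - 2*M))/3) (f(M) = √((-4/3 + √((6 - M)*(5 + 2*(6 - M)))/3) - 3) = √((-4/3 + √((6 - M)*(5 + (12 - 2*M)))/3) - 3) = √((-4/3 + √((6 - M)*(17 - 2*M))/3) - 3) = √(-13/3 + √((6 - M)*(17 - 2*M))/3))
1223*f(E(3)) = 1223*(√(-39 + 3*√((-17 + 2*(-3))*(-6 - 3)))/3) = 1223*(√(-39 + 3*√((-17 - 6)*(-9)))/3) = 1223*(√(-39 + 3*√(-23*(-9)))/3) = 1223*(√(-39 + 3*√207)/3) = 1223*(√(-39 + 3*(3*√23))/3) = 1223*(√(-39 + 9*√23)/3) = 1223*√(-39 + 9*√23)/3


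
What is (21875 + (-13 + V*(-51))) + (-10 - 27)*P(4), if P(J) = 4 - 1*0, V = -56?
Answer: 24570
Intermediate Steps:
P(J) = 4 (P(J) = 4 + 0 = 4)
(21875 + (-13 + V*(-51))) + (-10 - 27)*P(4) = (21875 + (-13 - 56*(-51))) + (-10 - 27)*4 = (21875 + (-13 + 2856)) - 37*4 = (21875 + 2843) - 148 = 24718 - 148 = 24570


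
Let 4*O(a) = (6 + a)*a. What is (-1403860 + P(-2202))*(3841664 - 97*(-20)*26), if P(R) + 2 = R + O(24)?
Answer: -5471846739936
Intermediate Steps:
O(a) = a*(6 + a)/4 (O(a) = ((6 + a)*a)/4 = (a*(6 + a))/4 = a*(6 + a)/4)
P(R) = 178 + R (P(R) = -2 + (R + (¼)*24*(6 + 24)) = -2 + (R + (¼)*24*30) = -2 + (R + 180) = -2 + (180 + R) = 178 + R)
(-1403860 + P(-2202))*(3841664 - 97*(-20)*26) = (-1403860 + (178 - 2202))*(3841664 - 97*(-20)*26) = (-1403860 - 2024)*(3841664 + 1940*26) = -1405884*(3841664 + 50440) = -1405884*3892104 = -5471846739936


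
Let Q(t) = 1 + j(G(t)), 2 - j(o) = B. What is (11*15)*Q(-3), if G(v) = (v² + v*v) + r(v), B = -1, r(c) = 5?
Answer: 660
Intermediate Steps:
G(v) = 5 + 2*v² (G(v) = (v² + v*v) + 5 = (v² + v²) + 5 = 2*v² + 5 = 5 + 2*v²)
j(o) = 3 (j(o) = 2 - 1*(-1) = 2 + 1 = 3)
Q(t) = 4 (Q(t) = 1 + 3 = 4)
(11*15)*Q(-3) = (11*15)*4 = 165*4 = 660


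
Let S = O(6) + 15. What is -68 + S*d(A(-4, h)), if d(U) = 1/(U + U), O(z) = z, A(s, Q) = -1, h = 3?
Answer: -157/2 ≈ -78.500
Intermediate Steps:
d(U) = 1/(2*U)
S = 21 (S = 6 + 15 = 21)
-68 + S*d(A(-4, h)) = -68 + 21*((½)/(-1)) = -68 + 21*((½)*(-1)) = -68 + 21*(-½) = -68 - 21/2 = -157/2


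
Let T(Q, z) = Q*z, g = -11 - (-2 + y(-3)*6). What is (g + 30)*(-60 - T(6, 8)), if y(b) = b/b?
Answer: -1620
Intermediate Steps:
y(b) = 1
g = -15 (g = -11 - (-2 + 1*6) = -11 - (-2 + 6) = -11 - 1*4 = -11 - 4 = -15)
(g + 30)*(-60 - T(6, 8)) = (-15 + 30)*(-60 - 6*8) = 15*(-60 - 1*48) = 15*(-60 - 48) = 15*(-108) = -1620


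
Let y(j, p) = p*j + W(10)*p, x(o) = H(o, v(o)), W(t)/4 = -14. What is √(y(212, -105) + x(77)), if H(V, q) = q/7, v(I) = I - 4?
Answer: 11*I*√6629/7 ≈ 127.94*I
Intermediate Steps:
W(t) = -56 (W(t) = 4*(-14) = -56)
v(I) = -4 + I
H(V, q) = q/7 (H(V, q) = q*(⅐) = q/7)
x(o) = -4/7 + o/7 (x(o) = (-4 + o)/7 = -4/7 + o/7)
y(j, p) = -56*p + j*p (y(j, p) = p*j - 56*p = j*p - 56*p = -56*p + j*p)
√(y(212, -105) + x(77)) = √(-105*(-56 + 212) + (-4/7 + (⅐)*77)) = √(-105*156 + (-4/7 + 11)) = √(-16380 + 73/7) = √(-114587/7) = 11*I*√6629/7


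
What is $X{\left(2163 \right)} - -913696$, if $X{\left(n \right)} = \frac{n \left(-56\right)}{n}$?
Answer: $913640$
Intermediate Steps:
$X{\left(n \right)} = -56$ ($X{\left(n \right)} = \frac{\left(-56\right) n}{n} = -56$)
$X{\left(2163 \right)} - -913696 = -56 - -913696 = -56 + 913696 = 913640$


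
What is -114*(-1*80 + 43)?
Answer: 4218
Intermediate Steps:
-114*(-1*80 + 43) = -114*(-80 + 43) = -114*(-37) = 4218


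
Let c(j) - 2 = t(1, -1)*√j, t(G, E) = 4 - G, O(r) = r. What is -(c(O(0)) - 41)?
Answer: 39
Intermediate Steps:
c(j) = 2 + 3*√j (c(j) = 2 + (4 - 1*1)*√j = 2 + (4 - 1)*√j = 2 + 3*√j)
-(c(O(0)) - 41) = -((2 + 3*√0) - 41) = -((2 + 3*0) - 41) = -((2 + 0) - 41) = -(2 - 41) = -1*(-39) = 39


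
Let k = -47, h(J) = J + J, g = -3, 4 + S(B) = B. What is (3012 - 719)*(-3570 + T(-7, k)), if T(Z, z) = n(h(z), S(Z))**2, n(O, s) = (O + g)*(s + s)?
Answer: 10434035098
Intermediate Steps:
S(B) = -4 + B
h(J) = 2*J
n(O, s) = 2*s*(-3 + O) (n(O, s) = (O - 3)*(s + s) = (-3 + O)*(2*s) = 2*s*(-3 + O))
T(Z, z) = 4*(-4 + Z)**2*(-3 + 2*z)**2 (T(Z, z) = (2*(-4 + Z)*(-3 + 2*z))**2 = 4*(-4 + Z)**2*(-3 + 2*z)**2)
(3012 - 719)*(-3570 + T(-7, k)) = (3012 - 719)*(-3570 + 4*(-4 - 7)**2*(-3 + 2*(-47))**2) = 2293*(-3570 + 4*(-11)**2*(-3 - 94)**2) = 2293*(-3570 + 4*121*(-97)**2) = 2293*(-3570 + 4*121*9409) = 2293*(-3570 + 4553956) = 2293*4550386 = 10434035098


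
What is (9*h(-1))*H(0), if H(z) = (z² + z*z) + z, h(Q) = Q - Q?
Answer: 0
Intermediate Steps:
h(Q) = 0
H(z) = z + 2*z² (H(z) = (z² + z²) + z = 2*z² + z = z + 2*z²)
(9*h(-1))*H(0) = (9*0)*(0*(1 + 2*0)) = 0*(0*(1 + 0)) = 0*(0*1) = 0*0 = 0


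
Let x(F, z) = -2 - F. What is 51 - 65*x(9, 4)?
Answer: 766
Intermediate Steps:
51 - 65*x(9, 4) = 51 - 65*(-2 - 1*9) = 51 - 65*(-2 - 9) = 51 - 65*(-11) = 51 + 715 = 766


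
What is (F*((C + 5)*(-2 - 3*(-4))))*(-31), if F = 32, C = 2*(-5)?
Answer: 49600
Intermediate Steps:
C = -10
(F*((C + 5)*(-2 - 3*(-4))))*(-31) = (32*((-10 + 5)*(-2 - 3*(-4))))*(-31) = (32*(-5*(-2 + 12)))*(-31) = (32*(-5*10))*(-31) = (32*(-50))*(-31) = -1600*(-31) = 49600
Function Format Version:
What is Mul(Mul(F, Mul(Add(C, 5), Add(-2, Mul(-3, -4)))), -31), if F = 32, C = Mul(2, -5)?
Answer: 49600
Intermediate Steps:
C = -10
Mul(Mul(F, Mul(Add(C, 5), Add(-2, Mul(-3, -4)))), -31) = Mul(Mul(32, Mul(Add(-10, 5), Add(-2, Mul(-3, -4)))), -31) = Mul(Mul(32, Mul(-5, Add(-2, 12))), -31) = Mul(Mul(32, Mul(-5, 10)), -31) = Mul(Mul(32, -50), -31) = Mul(-1600, -31) = 49600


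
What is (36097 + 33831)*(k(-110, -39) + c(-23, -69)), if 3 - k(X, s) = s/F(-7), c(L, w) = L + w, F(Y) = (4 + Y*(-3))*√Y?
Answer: -6223592 - 2727192*I*√7/175 ≈ -6.2236e+6 - 41231.0*I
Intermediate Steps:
F(Y) = √Y*(4 - 3*Y) (F(Y) = (4 - 3*Y)*√Y = √Y*(4 - 3*Y))
k(X, s) = 3 + I*s*√7/175 (k(X, s) = 3 - s/(√(-7)*(4 - 3*(-7))) = 3 - s/((I*√7)*(4 + 21)) = 3 - s/((I*√7)*25) = 3 - s/(25*I*√7) = 3 - s*(-I*√7/175) = 3 - (-1)*I*s*√7/175 = 3 + I*s*√7/175)
(36097 + 33831)*(k(-110, -39) + c(-23, -69)) = (36097 + 33831)*((3 + (1/175)*I*(-39)*√7) + (-23 - 69)) = 69928*((3 - 39*I*√7/175) - 92) = 69928*(-89 - 39*I*√7/175) = -6223592 - 2727192*I*√7/175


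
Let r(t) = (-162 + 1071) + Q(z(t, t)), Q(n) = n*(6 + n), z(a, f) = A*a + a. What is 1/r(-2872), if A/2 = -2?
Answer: 1/74288061 ≈ 1.3461e-8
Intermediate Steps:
A = -4 (A = 2*(-2) = -4)
z(a, f) = -3*a (z(a, f) = -4*a + a = -3*a)
r(t) = 909 - 3*t*(6 - 3*t) (r(t) = (-162 + 1071) + (-3*t)*(6 - 3*t) = 909 - 3*t*(6 - 3*t))
1/r(-2872) = 1/(909 + 9*(-2872)*(-2 - 2872)) = 1/(909 + 9*(-2872)*(-2874)) = 1/(909 + 74287152) = 1/74288061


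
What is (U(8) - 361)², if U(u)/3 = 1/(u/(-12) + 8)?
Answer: 62932489/484 ≈ 1.3003e+5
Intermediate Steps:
U(u) = 3/(8 - u/12) (U(u) = 3/(u/(-12) + 8) = 3/(u*(-1/12) + 8) = 3/(-u/12 + 8) = 3/(8 - u/12))
(U(8) - 361)² = (-36/(-96 + 8) - 361)² = (-36/(-88) - 361)² = (-36*(-1/88) - 361)² = (9/22 - 361)² = (-7933/22)² = 62932489/484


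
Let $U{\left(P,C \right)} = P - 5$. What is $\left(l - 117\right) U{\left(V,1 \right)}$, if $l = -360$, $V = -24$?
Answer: $13833$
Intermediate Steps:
$U{\left(P,C \right)} = -5 + P$ ($U{\left(P,C \right)} = P - 5 = -5 + P$)
$\left(l - 117\right) U{\left(V,1 \right)} = \left(-360 - 117\right) \left(-5 - 24\right) = \left(-477\right) \left(-29\right) = 13833$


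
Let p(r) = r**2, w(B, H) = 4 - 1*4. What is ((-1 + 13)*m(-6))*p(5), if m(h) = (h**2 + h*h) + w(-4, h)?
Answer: 21600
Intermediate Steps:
w(B, H) = 0 (w(B, H) = 4 - 4 = 0)
m(h) = 2*h**2 (m(h) = (h**2 + h*h) + 0 = (h**2 + h**2) + 0 = 2*h**2 + 0 = 2*h**2)
((-1 + 13)*m(-6))*p(5) = ((-1 + 13)*(2*(-6)**2))*5**2 = (12*(2*36))*25 = (12*72)*25 = 864*25 = 21600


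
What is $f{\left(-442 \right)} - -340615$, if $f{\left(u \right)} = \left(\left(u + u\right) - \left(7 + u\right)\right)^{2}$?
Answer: $542216$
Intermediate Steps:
$f{\left(u \right)} = \left(-7 + u\right)^{2}$ ($f{\left(u \right)} = \left(2 u - \left(7 + u\right)\right)^{2} = \left(-7 + u\right)^{2}$)
$f{\left(-442 \right)} - -340615 = \left(-7 - 442\right)^{2} - -340615 = \left(-449\right)^{2} + 340615 = 201601 + 340615 = 542216$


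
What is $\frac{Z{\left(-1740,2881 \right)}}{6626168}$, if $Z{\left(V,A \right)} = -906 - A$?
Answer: $- \frac{7}{12248} \approx -0.00057152$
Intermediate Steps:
$\frac{Z{\left(-1740,2881 \right)}}{6626168} = \frac{-906 - 2881}{6626168} = \left(-906 - 2881\right) \frac{1}{6626168} = \left(-3787\right) \frac{1}{6626168} = - \frac{7}{12248}$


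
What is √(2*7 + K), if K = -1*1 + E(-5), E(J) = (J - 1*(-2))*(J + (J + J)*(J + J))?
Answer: 4*I*√17 ≈ 16.492*I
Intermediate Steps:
E(J) = (2 + J)*(J + 4*J²) (E(J) = (J + 2)*(J + (2*J)*(2*J)) = (2 + J)*(J + 4*J²))
K = -286 (K = -1*1 - 5*(2 + 4*(-5)² + 9*(-5)) = -1 - 5*(2 + 4*25 - 45) = -1 - 5*(2 + 100 - 45) = -1 - 5*57 = -1 - 285 = -286)
√(2*7 + K) = √(2*7 - 286) = √(14 - 286) = √(-272) = 4*I*√17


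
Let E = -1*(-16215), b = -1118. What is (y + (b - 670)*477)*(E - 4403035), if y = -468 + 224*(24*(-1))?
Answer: 3767050070400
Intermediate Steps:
E = 16215
y = -5844 (y = -468 + 224*(-24) = -468 - 5376 = -5844)
(y + (b - 670)*477)*(E - 4403035) = (-5844 + (-1118 - 670)*477)*(16215 - 4403035) = (-5844 - 1788*477)*(-4386820) = (-5844 - 852876)*(-4386820) = -858720*(-4386820) = 3767050070400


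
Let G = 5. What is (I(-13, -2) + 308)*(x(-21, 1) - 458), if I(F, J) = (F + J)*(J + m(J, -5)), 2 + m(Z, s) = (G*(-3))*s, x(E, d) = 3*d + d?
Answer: 343678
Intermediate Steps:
x(E, d) = 4*d
m(Z, s) = -2 - 15*s (m(Z, s) = -2 + (5*(-3))*s = -2 - 15*s)
I(F, J) = (73 + J)*(F + J) (I(F, J) = (F + J)*(J + (-2 - 15*(-5))) = (F + J)*(J + (-2 + 75)) = (F + J)*(J + 73) = (F + J)*(73 + J) = (73 + J)*(F + J))
(I(-13, -2) + 308)*(x(-21, 1) - 458) = (((-2)² + 73*(-13) + 73*(-2) - 13*(-2)) + 308)*(4*1 - 458) = ((4 - 949 - 146 + 26) + 308)*(4 - 458) = (-1065 + 308)*(-454) = -757*(-454) = 343678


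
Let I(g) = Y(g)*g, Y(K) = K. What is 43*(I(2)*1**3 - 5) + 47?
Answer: 4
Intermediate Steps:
I(g) = g**2 (I(g) = g*g = g**2)
43*(I(2)*1**3 - 5) + 47 = 43*(2**2*1**3 - 5) + 47 = 43*(4*1 - 5) + 47 = 43*(4 - 5) + 47 = 43*(-1) + 47 = -43 + 47 = 4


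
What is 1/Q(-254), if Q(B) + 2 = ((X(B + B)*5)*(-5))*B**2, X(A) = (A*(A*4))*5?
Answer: -1/8324628512002 ≈ -1.2013e-13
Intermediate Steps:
X(A) = 20*A**2 (X(A) = (A*(4*A))*5 = (4*A**2)*5 = 20*A**2)
Q(B) = -2 - 2000*B**4 (Q(B) = -2 + (((20*(B + B)**2)*5)*(-5))*B**2 = -2 + (((20*(2*B)**2)*5)*(-5))*B**2 = -2 + (((20*(4*B**2))*5)*(-5))*B**2 = -2 + (((80*B**2)*5)*(-5))*B**2 = -2 + ((400*B**2)*(-5))*B**2 = -2 + (-2000*B**2)*B**2 = -2 - 2000*B**4)
1/Q(-254) = 1/(-2 - 2000*(-254)**4) = 1/(-2 - 2000*4162314256) = 1/(-2 - 8324628512000) = 1/(-8324628512002) = -1/8324628512002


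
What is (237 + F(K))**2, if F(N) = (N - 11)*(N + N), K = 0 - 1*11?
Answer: 519841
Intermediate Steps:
K = -11 (K = 0 - 11 = -11)
F(N) = 2*N*(-11 + N) (F(N) = (-11 + N)*(2*N) = 2*N*(-11 + N))
(237 + F(K))**2 = (237 + 2*(-11)*(-11 - 11))**2 = (237 + 2*(-11)*(-22))**2 = (237 + 484)**2 = 721**2 = 519841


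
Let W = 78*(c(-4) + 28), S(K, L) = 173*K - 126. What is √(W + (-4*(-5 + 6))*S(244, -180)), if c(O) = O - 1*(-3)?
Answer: I*√166238 ≈ 407.72*I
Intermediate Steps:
c(O) = 3 + O (c(O) = O + 3 = 3 + O)
S(K, L) = -126 + 173*K
W = 2106 (W = 78*((3 - 4) + 28) = 78*(-1 + 28) = 78*27 = 2106)
√(W + (-4*(-5 + 6))*S(244, -180)) = √(2106 + (-4*(-5 + 6))*(-126 + 173*244)) = √(2106 + (-4*1)*(-126 + 42212)) = √(2106 - 4*42086) = √(2106 - 168344) = √(-166238) = I*√166238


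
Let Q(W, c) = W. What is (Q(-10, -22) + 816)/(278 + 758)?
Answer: 403/518 ≈ 0.77799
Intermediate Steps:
(Q(-10, -22) + 816)/(278 + 758) = (-10 + 816)/(278 + 758) = 806/1036 = 806*(1/1036) = 403/518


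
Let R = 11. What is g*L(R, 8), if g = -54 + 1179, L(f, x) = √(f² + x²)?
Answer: 1125*√185 ≈ 15302.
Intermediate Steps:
g = 1125
g*L(R, 8) = 1125*√(11² + 8²) = 1125*√(121 + 64) = 1125*√185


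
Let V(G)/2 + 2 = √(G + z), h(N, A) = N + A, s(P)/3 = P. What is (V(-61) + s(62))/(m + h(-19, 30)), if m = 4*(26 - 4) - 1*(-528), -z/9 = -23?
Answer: 182/627 + 2*√146/627 ≈ 0.32881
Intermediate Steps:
z = 207 (z = -9*(-23) = 207)
s(P) = 3*P
h(N, A) = A + N
m = 616 (m = 4*22 + 528 = 88 + 528 = 616)
V(G) = -4 + 2*√(207 + G) (V(G) = -4 + 2*√(G + 207) = -4 + 2*√(207 + G))
(V(-61) + s(62))/(m + h(-19, 30)) = ((-4 + 2*√(207 - 61)) + 3*62)/(616 + (30 - 19)) = ((-4 + 2*√146) + 186)/(616 + 11) = (182 + 2*√146)/627 = (182 + 2*√146)*(1/627) = 182/627 + 2*√146/627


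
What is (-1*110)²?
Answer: 12100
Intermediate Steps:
(-1*110)² = (-110)² = 12100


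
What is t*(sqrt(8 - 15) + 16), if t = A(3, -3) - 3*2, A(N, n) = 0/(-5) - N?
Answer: -144 - 9*I*sqrt(7) ≈ -144.0 - 23.812*I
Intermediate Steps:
A(N, n) = -N (A(N, n) = 0*(-1/5) - N = 0 - N = -N)
t = -9 (t = -1*3 - 3*2 = -3 - 6 = -9)
t*(sqrt(8 - 15) + 16) = -9*(sqrt(8 - 15) + 16) = -9*(sqrt(-7) + 16) = -9*(I*sqrt(7) + 16) = -9*(16 + I*sqrt(7)) = -144 - 9*I*sqrt(7)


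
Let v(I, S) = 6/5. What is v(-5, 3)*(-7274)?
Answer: -43644/5 ≈ -8728.8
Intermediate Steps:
v(I, S) = 6/5 (v(I, S) = 6*(⅕) = 6/5)
v(-5, 3)*(-7274) = (6/5)*(-7274) = -43644/5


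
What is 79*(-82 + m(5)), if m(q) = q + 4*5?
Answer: -4503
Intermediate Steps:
m(q) = 20 + q (m(q) = q + 20 = 20 + q)
79*(-82 + m(5)) = 79*(-82 + (20 + 5)) = 79*(-82 + 25) = 79*(-57) = -4503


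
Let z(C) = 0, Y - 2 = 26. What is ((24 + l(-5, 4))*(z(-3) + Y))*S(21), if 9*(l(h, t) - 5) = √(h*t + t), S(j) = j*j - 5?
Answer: 354032 + 48832*I/9 ≈ 3.5403e+5 + 5425.8*I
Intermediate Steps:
Y = 28 (Y = 2 + 26 = 28)
S(j) = -5 + j² (S(j) = j² - 5 = -5 + j²)
l(h, t) = 5 + √(t + h*t)/9 (l(h, t) = 5 + √(h*t + t)/9 = 5 + √(t + h*t)/9)
((24 + l(-5, 4))*(z(-3) + Y))*S(21) = ((24 + (5 + √(4*(1 - 5))/9))*(0 + 28))*(-5 + 21²) = ((24 + (5 + √(4*(-4))/9))*28)*(-5 + 441) = ((24 + (5 + √(-16)/9))*28)*436 = ((24 + (5 + (4*I)/9))*28)*436 = ((24 + (5 + 4*I/9))*28)*436 = ((29 + 4*I/9)*28)*436 = (812 + 112*I/9)*436 = 354032 + 48832*I/9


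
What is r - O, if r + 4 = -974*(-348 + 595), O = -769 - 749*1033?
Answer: 533904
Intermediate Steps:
O = -774486 (O = -769 - 773717 = -774486)
r = -240582 (r = -4 - 974*(-348 + 595) = -4 - 974*247 = -4 - 240578 = -240582)
r - O = -240582 - 1*(-774486) = -240582 + 774486 = 533904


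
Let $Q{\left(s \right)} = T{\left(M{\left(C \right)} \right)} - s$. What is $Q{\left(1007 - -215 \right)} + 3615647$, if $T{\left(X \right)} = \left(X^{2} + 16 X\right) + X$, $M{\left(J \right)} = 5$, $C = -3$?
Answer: $3614535$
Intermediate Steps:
$T{\left(X \right)} = X^{2} + 17 X$
$Q{\left(s \right)} = 110 - s$ ($Q{\left(s \right)} = 5 \left(17 + 5\right) - s = 5 \cdot 22 - s = 110 - s$)
$Q{\left(1007 - -215 \right)} + 3615647 = \left(110 - \left(1007 - -215\right)\right) + 3615647 = \left(110 - \left(1007 + 215\right)\right) + 3615647 = \left(110 - 1222\right) + 3615647 = -1112 + 3615647 = 3614535$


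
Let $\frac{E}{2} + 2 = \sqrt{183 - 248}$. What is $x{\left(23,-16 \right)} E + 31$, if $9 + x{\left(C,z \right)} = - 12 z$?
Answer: $-701 + 366 i \sqrt{65} \approx -701.0 + 2950.8 i$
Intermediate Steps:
$x{\left(C,z \right)} = -9 - 12 z$
$E = -4 + 2 i \sqrt{65}$ ($E = -4 + 2 \sqrt{183 - 248} = -4 + 2 \sqrt{-65} = -4 + 2 i \sqrt{65} \approx -4.0 + 16.125 i$)
$x{\left(23,-16 \right)} E + 31 = \left(-9 - -192\right) \left(-4 + 2 i \sqrt{65}\right) + 31 = \left(-9 + 192\right) \left(-4 + 2 i \sqrt{65}\right) + 31 = 183 \left(-4 + 2 i \sqrt{65}\right) + 31 = \left(-732 + 366 i \sqrt{65}\right) + 31 = -701 + 366 i \sqrt{65}$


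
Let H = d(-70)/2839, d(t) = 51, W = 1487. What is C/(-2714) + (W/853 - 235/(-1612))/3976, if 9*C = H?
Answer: 1763194306075/3716875531011552 ≈ 0.00047438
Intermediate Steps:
H = 3/167 (H = 51/2839 = 51*(1/2839) = 3/167 ≈ 0.017964)
C = 1/501 (C = (⅑)*(3/167) = 1/501 ≈ 0.0019960)
C/(-2714) + (W/853 - 235/(-1612))/3976 = (1/501)/(-2714) + (1487/853 - 235/(-1612))/3976 = (1/501)*(-1/2714) + (1487*(1/853) - 235*(-1/1612))*(1/3976) = -1/1359714 + (1487/853 + 235/1612)*(1/3976) = -1/1359714 + (2597499/1375036)*(1/3976) = -1/1359714 + 2597499/5467143136 = 1763194306075/3716875531011552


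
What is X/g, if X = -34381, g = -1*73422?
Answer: 34381/73422 ≈ 0.46827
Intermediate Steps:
g = -73422
X/g = -34381/(-73422) = -34381*(-1/73422) = 34381/73422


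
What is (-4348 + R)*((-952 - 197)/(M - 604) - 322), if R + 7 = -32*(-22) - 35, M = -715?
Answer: 1561275334/1319 ≈ 1.1837e+6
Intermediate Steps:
R = 662 (R = -7 + (-32*(-22) - 35) = -7 + (704 - 35) = -7 + 669 = 662)
(-4348 + R)*((-952 - 197)/(M - 604) - 322) = (-4348 + 662)*((-952 - 197)/(-715 - 604) - 322) = -3686*(-1149/(-1319) - 322) = -3686*(-1149*(-1/1319) - 322) = -3686*(1149/1319 - 322) = -3686*(-423569/1319) = 1561275334/1319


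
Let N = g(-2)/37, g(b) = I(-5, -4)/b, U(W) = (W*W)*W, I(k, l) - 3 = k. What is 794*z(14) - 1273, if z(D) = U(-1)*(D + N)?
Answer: -459187/37 ≈ -12410.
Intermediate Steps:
I(k, l) = 3 + k
U(W) = W**3 (U(W) = W**2*W = W**3)
g(b) = -2/b (g(b) = (3 - 5)/b = -2/b)
N = 1/37 (N = -2/(-2)/37 = -2*(-1/2)*(1/37) = 1*(1/37) = 1/37 ≈ 0.027027)
z(D) = -1/37 - D (z(D) = (-1)**3*(D + 1/37) = -(1/37 + D) = -1/37 - D)
794*z(14) - 1273 = 794*(-1/37 - 1*14) - 1273 = 794*(-1/37 - 14) - 1273 = 794*(-519/37) - 1273 = -412086/37 - 1273 = -459187/37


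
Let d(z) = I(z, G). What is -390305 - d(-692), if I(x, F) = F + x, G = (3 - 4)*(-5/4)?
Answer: -1558457/4 ≈ -3.8961e+5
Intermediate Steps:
G = 5/4 (G = -(-5)/4 = -1*(-5/4) = 5/4 ≈ 1.2500)
d(z) = 5/4 + z
-390305 - d(-692) = -390305 - (5/4 - 692) = -390305 - 1*(-2763/4) = -390305 + 2763/4 = -1558457/4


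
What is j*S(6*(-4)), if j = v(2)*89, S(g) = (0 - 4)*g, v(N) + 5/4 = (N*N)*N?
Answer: 57672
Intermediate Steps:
v(N) = -5/4 + N**3 (v(N) = -5/4 + (N*N)*N = -5/4 + N**2*N = -5/4 + N**3)
S(g) = -4*g
j = 2403/4 (j = (-5/4 + 2**3)*89 = (-5/4 + 8)*89 = (27/4)*89 = 2403/4 ≈ 600.75)
j*S(6*(-4)) = 2403*(-24*(-4))/4 = 2403*(-4*(-24))/4 = (2403/4)*96 = 57672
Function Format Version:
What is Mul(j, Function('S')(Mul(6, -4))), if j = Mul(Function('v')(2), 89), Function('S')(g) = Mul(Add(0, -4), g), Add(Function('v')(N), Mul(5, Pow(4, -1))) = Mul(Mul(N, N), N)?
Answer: 57672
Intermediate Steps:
Function('v')(N) = Add(Rational(-5, 4), Pow(N, 3)) (Function('v')(N) = Add(Rational(-5, 4), Mul(Mul(N, N), N)) = Add(Rational(-5, 4), Mul(Pow(N, 2), N)) = Add(Rational(-5, 4), Pow(N, 3)))
Function('S')(g) = Mul(-4, g)
j = Rational(2403, 4) (j = Mul(Add(Rational(-5, 4), Pow(2, 3)), 89) = Mul(Add(Rational(-5, 4), 8), 89) = Mul(Rational(27, 4), 89) = Rational(2403, 4) ≈ 600.75)
Mul(j, Function('S')(Mul(6, -4))) = Mul(Rational(2403, 4), Mul(-4, Mul(6, -4))) = Mul(Rational(2403, 4), Mul(-4, -24)) = Mul(Rational(2403, 4), 96) = 57672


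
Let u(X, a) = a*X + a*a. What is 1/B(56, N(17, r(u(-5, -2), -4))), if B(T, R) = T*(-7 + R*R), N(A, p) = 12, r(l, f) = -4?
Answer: 1/7672 ≈ 0.00013034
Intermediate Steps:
u(X, a) = a**2 + X*a (u(X, a) = X*a + a**2 = a**2 + X*a)
B(T, R) = T*(-7 + R**2)
1/B(56, N(17, r(u(-5, -2), -4))) = 1/(56*(-7 + 12**2)) = 1/(56*(-7 + 144)) = 1/(56*137) = 1/7672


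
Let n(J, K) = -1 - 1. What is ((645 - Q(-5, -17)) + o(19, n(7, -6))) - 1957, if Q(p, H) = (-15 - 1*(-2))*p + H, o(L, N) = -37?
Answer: -1397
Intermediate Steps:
n(J, K) = -2
Q(p, H) = H - 13*p (Q(p, H) = (-15 + 2)*p + H = -13*p + H = H - 13*p)
((645 - Q(-5, -17)) + o(19, n(7, -6))) - 1957 = ((645 - (-17 - 13*(-5))) - 37) - 1957 = ((645 - (-17 + 65)) - 37) - 1957 = ((645 - 1*48) - 37) - 1957 = ((645 - 48) - 37) - 1957 = (597 - 37) - 1957 = 560 - 1957 = -1397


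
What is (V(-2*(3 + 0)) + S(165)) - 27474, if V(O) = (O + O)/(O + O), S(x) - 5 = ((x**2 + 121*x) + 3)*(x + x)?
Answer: 15546222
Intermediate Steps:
S(x) = 5 + 2*x*(3 + x**2 + 121*x) (S(x) = 5 + ((x**2 + 121*x) + 3)*(x + x) = 5 + (3 + x**2 + 121*x)*(2*x) = 5 + 2*x*(3 + x**2 + 121*x))
V(O) = 1 (V(O) = (2*O)/((2*O)) = (2*O)*(1/(2*O)) = 1)
(V(-2*(3 + 0)) + S(165)) - 27474 = (1 + (5 + 2*165**3 + 6*165 + 242*165**2)) - 27474 = (1 + (5 + 2*4492125 + 990 + 242*27225)) - 27474 = (1 + (5 + 8984250 + 990 + 6588450)) - 27474 = (1 + 15573695) - 27474 = 15573696 - 27474 = 15546222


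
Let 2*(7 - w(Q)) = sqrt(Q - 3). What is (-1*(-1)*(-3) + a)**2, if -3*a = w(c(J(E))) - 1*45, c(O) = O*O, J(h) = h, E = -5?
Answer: (58 + sqrt(22))**2/36 ≈ 109.17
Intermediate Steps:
c(O) = O**2
w(Q) = 7 - sqrt(-3 + Q)/2 (w(Q) = 7 - sqrt(Q - 3)/2 = 7 - sqrt(-3 + Q)/2)
a = 38/3 + sqrt(22)/6 (a = -((7 - sqrt(-3 + (-5)**2)/2) - 1*45)/3 = -((7 - sqrt(-3 + 25)/2) - 45)/3 = -((7 - sqrt(22)/2) - 45)/3 = -(-38 - sqrt(22)/2)/3 = 38/3 + sqrt(22)/6 ≈ 13.448)
(-1*(-1)*(-3) + a)**2 = (-1*(-1)*(-3) + (38/3 + sqrt(22)/6))**2 = (1*(-3) + (38/3 + sqrt(22)/6))**2 = (-3 + (38/3 + sqrt(22)/6))**2 = (29/3 + sqrt(22)/6)**2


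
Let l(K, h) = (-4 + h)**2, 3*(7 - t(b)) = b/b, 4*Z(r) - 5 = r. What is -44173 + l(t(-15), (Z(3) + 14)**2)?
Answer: 19331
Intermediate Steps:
Z(r) = 5/4 + r/4
t(b) = 20/3 (t(b) = 7 - b/(3*b) = 7 - 1/3*1 = 7 - 1/3 = 20/3)
-44173 + l(t(-15), (Z(3) + 14)**2) = -44173 + (-4 + ((5/4 + (1/4)*3) + 14)**2)**2 = -44173 + (-4 + ((5/4 + 3/4) + 14)**2)**2 = -44173 + (-4 + (2 + 14)**2)**2 = -44173 + (-4 + 16**2)**2 = -44173 + (-4 + 256)**2 = -44173 + 252**2 = -44173 + 63504 = 19331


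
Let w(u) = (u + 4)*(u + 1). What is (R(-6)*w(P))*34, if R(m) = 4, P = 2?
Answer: 2448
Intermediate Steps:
w(u) = (1 + u)*(4 + u) (w(u) = (4 + u)*(1 + u) = (1 + u)*(4 + u))
(R(-6)*w(P))*34 = (4*(4 + 2² + 5*2))*34 = (4*(4 + 4 + 10))*34 = (4*18)*34 = 72*34 = 2448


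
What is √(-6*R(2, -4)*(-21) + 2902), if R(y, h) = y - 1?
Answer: 2*√757 ≈ 55.027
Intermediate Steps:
R(y, h) = -1 + y
√(-6*R(2, -4)*(-21) + 2902) = √(-6*(-1 + 2)*(-21) + 2902) = √(-6*1*(-21) + 2902) = √(-6*(-21) + 2902) = √(126 + 2902) = √3028 = 2*√757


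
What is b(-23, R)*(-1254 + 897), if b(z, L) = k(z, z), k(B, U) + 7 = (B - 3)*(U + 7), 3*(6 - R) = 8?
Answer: -146013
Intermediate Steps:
R = 10/3 (R = 6 - ⅓*8 = 6 - 8/3 = 10/3 ≈ 3.3333)
k(B, U) = -7 + (-3 + B)*(7 + U) (k(B, U) = -7 + (B - 3)*(U + 7) = -7 + (-3 + B)*(7 + U))
b(z, L) = -28 + z² + 4*z (b(z, L) = -28 - 3*z + 7*z + z*z = -28 - 3*z + 7*z + z² = -28 + z² + 4*z)
b(-23, R)*(-1254 + 897) = (-28 + (-23)² + 4*(-23))*(-1254 + 897) = (-28 + 529 - 92)*(-357) = 409*(-357) = -146013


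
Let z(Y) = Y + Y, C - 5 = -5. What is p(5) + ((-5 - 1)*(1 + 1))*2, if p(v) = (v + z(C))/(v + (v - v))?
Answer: -23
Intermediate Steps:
C = 0 (C = 5 - 5 = 0)
z(Y) = 2*Y
p(v) = 1 (p(v) = (v + 2*0)/(v + (v - v)) = (v + 0)/(v + 0) = v/v = 1)
p(5) + ((-5 - 1)*(1 + 1))*2 = 1 + ((-5 - 1)*(1 + 1))*2 = 1 - 6*2*2 = 1 - 12*2 = 1 - 24 = -23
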